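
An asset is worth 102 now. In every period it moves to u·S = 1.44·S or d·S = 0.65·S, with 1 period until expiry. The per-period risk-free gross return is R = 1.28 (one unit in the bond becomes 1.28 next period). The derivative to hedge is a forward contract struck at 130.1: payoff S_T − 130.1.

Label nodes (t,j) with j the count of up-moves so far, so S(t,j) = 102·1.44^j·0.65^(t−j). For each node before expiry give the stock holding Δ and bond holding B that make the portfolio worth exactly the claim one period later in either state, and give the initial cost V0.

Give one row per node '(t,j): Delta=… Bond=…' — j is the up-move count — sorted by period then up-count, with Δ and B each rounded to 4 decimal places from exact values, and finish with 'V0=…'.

(0,0): Delta=1.0000 Bond=-101.6406
V0=0.3594

The replicating-portfolio and risk-neutral prices coincide; use p* = (1.28−0.65)/(1.44−0.65) = 0.7975 for the latter.
Payoff layer (t=1): V(1,0)=-63.8000, V(1,1)=16.7800
Node (0,0) S=102.0000: V=(p*·16.7800+(1−p*)·-63.8000)/1.28=0.3594; Δ=(16.7800−-63.8000)/(146.8800−66.3000)=1.0000; B=V−Δ·S=-101.6406
Each (Δ,B) replicates both successor values, so the strategy is self-financing and V0 is arbitrage-free.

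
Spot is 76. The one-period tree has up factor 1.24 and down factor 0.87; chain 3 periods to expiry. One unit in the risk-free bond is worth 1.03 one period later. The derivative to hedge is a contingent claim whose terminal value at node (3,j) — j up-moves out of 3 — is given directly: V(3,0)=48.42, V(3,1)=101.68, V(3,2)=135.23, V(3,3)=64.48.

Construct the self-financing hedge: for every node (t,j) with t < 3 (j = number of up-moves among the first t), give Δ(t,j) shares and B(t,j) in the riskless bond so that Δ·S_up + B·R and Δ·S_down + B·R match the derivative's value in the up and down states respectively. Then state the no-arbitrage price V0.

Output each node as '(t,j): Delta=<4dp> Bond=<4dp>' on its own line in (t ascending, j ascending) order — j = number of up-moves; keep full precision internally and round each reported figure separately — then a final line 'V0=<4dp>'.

Risk-neutral probability p* = (R−d)/(u−d) = (1.03−0.87)/(1.24−0.87) = 0.4324.
Terminal payoffs: V(3,0)=48.4200, V(3,1)=101.6800, V(3,2)=135.2300, V(3,3)=64.4800
  t=2,j=0: stock 57.5244 → up 71.3303 (V=101.6800), down 50.0462 (V=48.4200). Price 69.3702; hedge Δ=2.5023, bond B=-74.5757.
  t=2,j=1: stock 81.9888 → up 101.6661 (V=135.2300), down 71.3303 (V=101.6800). Price 112.8040; hedge Δ=1.1060, bond B=22.1283.
  t=2,j=2: stock 116.8576 → up 144.9034 (V=64.4800), down 101.6661 (V=135.2300). Price 101.5878; hedge Δ=-1.6363, bond B=292.8040.
  t=1,j=0: stock 66.1200 → up 81.9888 (V=112.8040), down 57.5244 (V=69.3702). Price 85.5849; hedge Δ=1.7754, bond B=-31.8036.
  t=1,j=1: stock 94.2400 → up 116.8576 (V=101.5878), down 81.9888 (V=112.8040). Price 104.8094; hedge Δ=-0.3217, bond B=135.1235.
  t=0,j=0: stock 76.0000 → up 94.2400 (V=104.8094), down 66.1200 (V=85.5849). Price 91.1633; hedge Δ=0.6837, bond B=39.2049.
Self-financing check: at every node Δ·S+B equals the discounted successor values.

(0,0): Delta=0.6837 Bond=39.2049
(1,0): Delta=1.7754 Bond=-31.8036
(1,1): Delta=-0.3217 Bond=135.1235
(2,0): Delta=2.5023 Bond=-74.5757
(2,1): Delta=1.1060 Bond=22.1283
(2,2): Delta=-1.6363 Bond=292.8040
V0=91.1633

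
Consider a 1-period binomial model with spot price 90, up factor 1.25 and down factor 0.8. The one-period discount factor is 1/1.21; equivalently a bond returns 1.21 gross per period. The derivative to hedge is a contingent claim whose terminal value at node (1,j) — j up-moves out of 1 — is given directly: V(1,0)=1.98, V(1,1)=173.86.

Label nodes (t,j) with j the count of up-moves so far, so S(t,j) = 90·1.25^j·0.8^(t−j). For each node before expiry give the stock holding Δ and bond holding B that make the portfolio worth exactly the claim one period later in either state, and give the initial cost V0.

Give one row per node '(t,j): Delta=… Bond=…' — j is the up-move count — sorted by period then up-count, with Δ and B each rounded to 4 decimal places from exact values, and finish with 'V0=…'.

(0,0): Delta=4.2440 Bond=-250.8962
V0=131.0593

The replicating-portfolio and risk-neutral prices coincide; use p* = (1.21−0.8)/(1.25−0.8) = 0.9111 for the latter.
At expiry t=1: V(1,0)=1.9800, V(1,1)=173.8600
(0,0): S=90.0000. Δ = (V_up−V_dn)/(S_up−S_dn) = (173.8600−1.9800)/(112.5000−72.0000) = 4.2440. V = [p*·173.8600 + (1−p*)·1.9800]/1.21 = 131.0593. B = V − Δ·S = -250.8962.
Self-financing check: at every node Δ·S+B equals the discounted successor values.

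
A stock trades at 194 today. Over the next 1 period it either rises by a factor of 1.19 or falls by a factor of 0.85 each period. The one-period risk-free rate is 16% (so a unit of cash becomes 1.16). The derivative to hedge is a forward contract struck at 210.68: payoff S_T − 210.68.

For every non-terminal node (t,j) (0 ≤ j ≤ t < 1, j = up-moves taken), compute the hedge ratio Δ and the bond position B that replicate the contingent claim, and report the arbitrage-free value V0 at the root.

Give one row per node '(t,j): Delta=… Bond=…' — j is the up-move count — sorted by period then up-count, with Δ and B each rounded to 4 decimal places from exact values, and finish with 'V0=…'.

The replicating-portfolio and risk-neutral prices coincide; use p* = (1.16−0.85)/(1.19−0.85) = 0.9118 for the latter.
Payoff layer (t=1): V(1,0)=-45.7800, V(1,1)=20.1800
Node (0,0) S=194.0000: V=(p*·20.1800+(1−p*)·-45.7800)/1.16=12.3793; Δ=(20.1800−-45.7800)/(230.8600−164.9000)=1.0000; B=V−Δ·S=-181.6207
Check: Δ(0,0)·S0 + B(0,0) = 12.3793 = V0.

(0,0): Delta=1.0000 Bond=-181.6207
V0=12.3793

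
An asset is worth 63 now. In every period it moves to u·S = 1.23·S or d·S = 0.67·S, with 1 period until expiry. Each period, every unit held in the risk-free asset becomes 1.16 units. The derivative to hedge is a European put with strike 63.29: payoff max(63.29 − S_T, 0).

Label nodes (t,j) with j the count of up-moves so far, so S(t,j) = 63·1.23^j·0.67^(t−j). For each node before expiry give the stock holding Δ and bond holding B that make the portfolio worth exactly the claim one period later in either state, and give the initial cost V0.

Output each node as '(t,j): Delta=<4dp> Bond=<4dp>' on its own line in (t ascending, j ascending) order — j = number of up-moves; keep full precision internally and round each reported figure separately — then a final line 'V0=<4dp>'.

(0,0): Delta=-0.5975 Bond=39.9144
V0=2.2716

The replicating-portfolio and risk-neutral prices coincide; use p* = (1.16−0.67)/(1.23−0.67) = 0.8750 for the latter.
At expiry t=1: V(1,0)=21.0800, V(1,1)=0.0000
Node (0,0) S=63.0000: V=(p*·0.0000+(1−p*)·21.0800)/1.16=2.2716; Δ=(0.0000−21.0800)/(77.4900−42.2100)=-0.5975; B=V−Δ·S=39.9144
The time-0 hedge costs 2.2716, which is the no-arbitrage price.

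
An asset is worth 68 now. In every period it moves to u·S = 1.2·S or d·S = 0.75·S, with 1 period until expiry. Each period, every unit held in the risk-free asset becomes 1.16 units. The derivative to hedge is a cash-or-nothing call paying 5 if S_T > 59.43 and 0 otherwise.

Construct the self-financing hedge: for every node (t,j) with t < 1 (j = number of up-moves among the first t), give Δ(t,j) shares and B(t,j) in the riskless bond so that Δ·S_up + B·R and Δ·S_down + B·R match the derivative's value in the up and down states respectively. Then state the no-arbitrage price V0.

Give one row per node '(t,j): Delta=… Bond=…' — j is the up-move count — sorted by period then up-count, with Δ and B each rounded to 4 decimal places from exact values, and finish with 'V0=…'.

No-arbitrage ⇒ martingale measure with p* = (R−d)/(u−d) = 0.9111.
Payoff layer (t=1): V(1,0)=0.0000, V(1,1)=5.0000
(0,0): S=68.0000. Δ = (V_up−V_dn)/(S_up−S_dn) = (5.0000−0.0000)/(81.6000−51.0000) = 0.1634. V = [p*·5.0000 + (1−p*)·0.0000]/1.16 = 3.9272. B = V − Δ·S = -7.1839.
Each (Δ,B) replicates both successor values, so the strategy is self-financing and V0 is arbitrage-free.

(0,0): Delta=0.1634 Bond=-7.1839
V0=3.9272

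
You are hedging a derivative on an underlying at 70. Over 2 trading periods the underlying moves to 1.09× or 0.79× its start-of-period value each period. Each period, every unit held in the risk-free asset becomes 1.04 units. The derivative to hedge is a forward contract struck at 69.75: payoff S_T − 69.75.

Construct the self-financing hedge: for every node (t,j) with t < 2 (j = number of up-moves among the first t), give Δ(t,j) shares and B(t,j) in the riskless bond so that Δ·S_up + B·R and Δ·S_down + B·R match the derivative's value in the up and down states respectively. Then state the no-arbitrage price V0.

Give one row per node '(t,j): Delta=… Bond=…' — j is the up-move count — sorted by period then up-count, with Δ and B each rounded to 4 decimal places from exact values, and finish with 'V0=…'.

(0,0): Delta=1.0000 Bond=-64.4878
(1,0): Delta=1.0000 Bond=-67.0673
(1,1): Delta=1.0000 Bond=-67.0673
V0=5.5122

Risk-neutral probability p* = (R−d)/(u−d) = (1.04−0.79)/(1.09−0.79) = 0.8333.
Payoff layer (t=2): V(2,0)=-26.0630, V(2,1)=-9.4730, V(2,2)=13.4170
  t=1,j=0: stock 55.3000 → up 60.2770 (V=-9.4730), down 43.6870 (V=-26.0630). Price -11.7673; hedge Δ=1.0000, bond B=-67.0673.
  t=1,j=1: stock 76.3000 → up 83.1670 (V=13.4170), down 60.2770 (V=-9.4730). Price 9.2327; hedge Δ=1.0000, bond B=-67.0673.
  t=0,j=0: stock 70.0000 → up 76.3000 (V=9.2327), down 55.3000 (V=-11.7673). Price 5.5122; hedge Δ=1.0000, bond B=-64.4878.
Check: Δ(0,0)·S0 + B(0,0) = 5.5122 = V0.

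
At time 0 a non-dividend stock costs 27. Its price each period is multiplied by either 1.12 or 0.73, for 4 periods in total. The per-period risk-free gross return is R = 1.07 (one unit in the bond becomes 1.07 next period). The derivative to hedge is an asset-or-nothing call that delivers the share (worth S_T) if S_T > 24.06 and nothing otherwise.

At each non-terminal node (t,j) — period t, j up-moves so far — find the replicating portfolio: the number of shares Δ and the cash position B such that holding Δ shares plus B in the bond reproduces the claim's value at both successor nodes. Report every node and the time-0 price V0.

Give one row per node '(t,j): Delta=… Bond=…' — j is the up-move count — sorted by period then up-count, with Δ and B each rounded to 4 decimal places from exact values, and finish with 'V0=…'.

(0,0): Delta=1.3874 Bond=-11.5590
(1,0): Delta=2.3914 Bond=-32.1571
(1,1): Delta=1.2911 Bond=-9.4580
(2,0): Delta=0.0000 Bond=0.0000
(2,1): Delta=2.6206 Bond=-39.4681
(2,2): Delta=1.1637 Bond=-5.8041
(3,0): Delta=0.0000 Bond=0.0000
(3,1): Delta=0.0000 Bond=0.0000
(3,2): Delta=2.8718 Bond=-48.4412
(3,3): Delta=1.0000 Bond=0.0000
V0=25.9004

Risk-neutral probability p* = (R−d)/(u−d) = (1.07−0.73)/(1.12−0.73) = 0.8718.
Terminal payoffs: V(4,0)=0.0000, V(4,1)=0.0000, V(4,2)=0.0000, V(4,3)=27.6911, V(4,4)=42.4850
Node (3,0) S=10.5035: V=(p*·0.0000+(1−p*)·0.0000)/1.07=0.0000; Δ=(0.0000−0.0000)/(11.7639−7.6675)=0.0000; B=V−Δ·S=0.0000
Node (3,1) S=16.1149: V=(p*·0.0000+(1−p*)·0.0000)/1.07=0.0000; Δ=(0.0000−0.0000)/(18.0487−11.7639)=0.0000; B=V−Δ·S=0.0000
Node (3,2) S=24.7242: V=(p*·27.6911+(1−p*)·0.0000)/1.07=22.5617; Δ=(27.6911−0.0000)/(27.6911−18.0487)=2.8718; B=V−Δ·S=-48.4412
Node (3,3) S=37.9331: V=(p*·42.4850+(1−p*)·27.6911)/1.07=37.9331; Δ=(42.4850−27.6911)/(42.4850−27.6911)=1.0000; B=V−Δ·S=0.0000
Node (2,0) S=14.3883: V=(p*·0.0000+(1−p*)·0.0000)/1.07=0.0000; Δ=(0.0000−0.0000)/(16.1149−10.5035)=0.0000; B=V−Δ·S=0.0000
Node (2,1) S=22.0752: V=(p*·22.5617+(1−p*)·0.0000)/1.07=18.3824; Δ=(22.5617−0.0000)/(24.7242−16.1149)=2.6206; B=V−Δ·S=-39.4681
Node (2,2) S=33.8688: V=(p*·37.9331+(1−p*)·22.5617)/1.07=33.6097; Δ=(37.9331−22.5617)/(37.9331−24.7242)=1.1637; B=V−Δ·S=-5.8041
Node (1,0) S=19.7100: V=(p*·18.3824+(1−p*)·0.0000)/1.07=14.9773; Δ=(18.3824−0.0000)/(22.0752−14.3883)=2.3914; B=V−Δ·S=-32.1571
Node (1,1) S=30.2400: V=(p*·33.6097+(1−p*)·18.3824)/1.07=29.5864; Δ=(33.6097−18.3824)/(33.8688−22.0752)=1.2911; B=V−Δ·S=-9.4580
Node (0,0) S=27.0000: V=(p*·29.5864+(1−p*)·14.9773)/1.07=25.9004; Δ=(29.5864−14.9773)/(30.2400−19.7100)=1.3874; B=V−Δ·S=-11.5590
The time-0 hedge costs 25.9004, which is the no-arbitrage price.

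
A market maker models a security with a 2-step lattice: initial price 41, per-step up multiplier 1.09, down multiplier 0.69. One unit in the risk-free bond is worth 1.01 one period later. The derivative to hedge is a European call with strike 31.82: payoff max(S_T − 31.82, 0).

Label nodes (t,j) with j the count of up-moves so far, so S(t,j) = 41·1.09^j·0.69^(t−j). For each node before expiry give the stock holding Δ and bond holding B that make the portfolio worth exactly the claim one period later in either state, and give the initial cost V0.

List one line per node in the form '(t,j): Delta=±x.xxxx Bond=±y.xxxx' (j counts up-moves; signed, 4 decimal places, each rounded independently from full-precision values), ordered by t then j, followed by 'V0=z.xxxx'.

Since d<R<u, set p* = (R−d)/(u−d) = 0.8000; price each node as the discounted p*-expectation of its children.
Terminal payoffs: V(2,0)=0.0000, V(2,1)=0.0000, V(2,2)=16.8921
(1,0): S=28.2900. Δ = (V_up−V_dn)/(S_up−S_dn) = (0.0000−0.0000)/(30.8361−19.5201) = 0.0000. V = [p*·0.0000 + (1−p*)·0.0000]/1.01 = 0.0000. B = V − Δ·S = 0.0000.
(1,1): S=44.6900. Δ = (V_up−V_dn)/(S_up−S_dn) = (16.8921−0.0000)/(48.7121−30.8361) = 0.9450. V = [p*·16.8921 + (1−p*)·0.0000]/1.01 = 13.3799. B = V − Δ·S = -28.8504.
(0,0): S=41.0000. Δ = (V_up−V_dn)/(S_up−S_dn) = (13.3799−0.0000)/(44.6900−28.2900) = 0.8158. V = [p*·13.3799 + (1−p*)·0.0000]/1.01 = 10.5979. B = V − Δ·S = -22.8518.
The time-0 hedge costs 10.5979, which is the no-arbitrage price.

(0,0): Delta=0.8158 Bond=-22.8518
(1,0): Delta=0.0000 Bond=0.0000
(1,1): Delta=0.9450 Bond=-28.8504
V0=10.5979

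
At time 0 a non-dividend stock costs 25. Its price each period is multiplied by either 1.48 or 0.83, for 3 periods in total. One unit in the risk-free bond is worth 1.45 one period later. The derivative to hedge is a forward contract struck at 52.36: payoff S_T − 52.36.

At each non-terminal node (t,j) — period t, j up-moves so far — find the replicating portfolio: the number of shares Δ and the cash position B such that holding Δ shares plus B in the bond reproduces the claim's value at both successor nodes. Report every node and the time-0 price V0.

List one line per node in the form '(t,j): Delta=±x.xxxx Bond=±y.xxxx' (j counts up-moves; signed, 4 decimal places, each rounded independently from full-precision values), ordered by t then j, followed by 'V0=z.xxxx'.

Since d<R<u, set p* = (R−d)/(u−d) = 0.9538; price each node as the discounted p*-expectation of its children.
At expiry t=3: V(3,0)=-38.0653, V(3,1)=-26.8707, V(3,2)=-6.9092, V(3,3)=28.6848
(2,0): S=17.2225. Δ = (V_up−V_dn)/(S_up−S_dn) = (-26.8707−-38.0653)/(25.4893−14.2947) = 1.0000. V = [p*·-26.8707 + (1−p*)·-38.0653]/1.45 = -18.8878. B = V − Δ·S = -36.1103.
(2,1): S=30.7100. Δ = (V_up−V_dn)/(S_up−S_dn) = (-6.9092−-26.8707)/(45.4508−25.4893) = 1.0000. V = [p*·-6.9092 + (1−p*)·-26.8707]/1.45 = -5.4003. B = V − Δ·S = -36.1103.
(2,2): S=54.7600. Δ = (V_up−V_dn)/(S_up−S_dn) = (28.6848−-6.9092)/(81.0448−45.4508) = 1.0000. V = [p*·28.6848 + (1−p*)·-6.9092]/1.45 = 18.6497. B = V − Δ·S = -36.1103.
(1,0): S=20.7500. Δ = (V_up−V_dn)/(S_up−S_dn) = (-5.4003−-18.8878)/(30.7100−17.2225) = 1.0000. V = [p*·-5.4003 + (1−p*)·-18.8878]/1.45 = -4.1537. B = V − Δ·S = -24.9037.
(1,1): S=37.0000. Δ = (V_up−V_dn)/(S_up−S_dn) = (18.6497−-5.4003)/(54.7600−30.7100) = 1.0000. V = [p*·18.6497 + (1−p*)·-5.4003]/1.45 = 12.0963. B = V − Δ·S = -24.9037.
(0,0): S=25.0000. Δ = (V_up−V_dn)/(S_up−S_dn) = (12.0963−-4.1537)/(37.0000−20.7500) = 1.0000. V = [p*·12.0963 + (1−p*)·-4.1537]/1.45 = 7.8250. B = V − Δ·S = -17.1750.
Self-financing check: at every node Δ·S+B equals the discounted successor values.

(0,0): Delta=1.0000 Bond=-17.1750
(1,0): Delta=1.0000 Bond=-24.9037
(1,1): Delta=1.0000 Bond=-24.9037
(2,0): Delta=1.0000 Bond=-36.1103
(2,1): Delta=1.0000 Bond=-36.1103
(2,2): Delta=1.0000 Bond=-36.1103
V0=7.8250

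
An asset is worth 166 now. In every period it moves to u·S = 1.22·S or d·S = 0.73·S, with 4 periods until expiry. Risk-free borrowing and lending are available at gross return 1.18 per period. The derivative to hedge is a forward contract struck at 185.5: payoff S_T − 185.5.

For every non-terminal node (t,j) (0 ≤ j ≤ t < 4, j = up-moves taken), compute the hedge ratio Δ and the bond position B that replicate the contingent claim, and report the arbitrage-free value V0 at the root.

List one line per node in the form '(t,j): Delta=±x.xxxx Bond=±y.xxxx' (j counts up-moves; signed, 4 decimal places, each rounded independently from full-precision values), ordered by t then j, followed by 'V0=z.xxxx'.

(0,0): Delta=1.0000 Bond=-95.6788
(1,0): Delta=1.0000 Bond=-112.9010
(1,1): Delta=1.0000 Bond=-112.9010
(2,0): Delta=1.0000 Bond=-133.2232
(2,1): Delta=1.0000 Bond=-133.2232
(2,2): Delta=1.0000 Bond=-133.2232
(3,0): Delta=1.0000 Bond=-157.2034
(3,1): Delta=1.0000 Bond=-157.2034
(3,2): Delta=1.0000 Bond=-157.2034
(3,3): Delta=1.0000 Bond=-157.2034
V0=70.3212

The replicating-portfolio and risk-neutral prices coincide; use p* = (1.18−0.73)/(1.22−0.73) = 0.9184 for the latter.
Terminal values V(4,·): V(4,0)=-138.3589, V(4,1)=-106.7163, V(4,2)=-53.8341, V(4,3)=34.5445, V(4,4)=182.2455
  t=3,j=0: stock 64.5768 → up 78.7837 (V=-106.7163), down 47.1411 (V=-138.3589). Price -92.6266; hedge Δ=1.0000, bond B=-157.2034.
  t=3,j=1: stock 107.9229 → up 131.6659 (V=-53.8341), down 78.7837 (V=-106.7163). Price -49.2805; hedge Δ=1.0000, bond B=-157.2034.
  t=3,j=2: stock 180.3643 → up 220.0445 (V=34.5445), down 131.6659 (V=-53.8341). Price 23.1609; hedge Δ=1.0000, bond B=-157.2034.
  t=3,j=3: stock 301.4308 → up 367.7455 (V=182.2455), down 220.0445 (V=34.5445). Price 144.2274; hedge Δ=1.0000, bond B=-157.2034.
  t=2,j=0: stock 88.4614 → up 107.9229 (V=-49.2805), down 64.5768 (V=-92.6266). Price -44.7618; hedge Δ=1.0000, bond B=-133.2232.
  t=2,j=1: stock 147.8396 → up 180.3643 (V=23.1609), down 107.9229 (V=-49.2805). Price 14.6164; hedge Δ=1.0000, bond B=-133.2232.
  t=2,j=2: stock 247.0744 → up 301.4308 (V=144.2274), down 180.3643 (V=23.1609). Price 113.8512; hedge Δ=1.0000, bond B=-133.2232.
  t=1,j=0: stock 121.1800 → up 147.8396 (V=14.6164), down 88.4614 (V=-44.7618). Price 8.2790; hedge Δ=1.0000, bond B=-112.9010.
  t=1,j=1: stock 202.5200 → up 247.0744 (V=113.8512), down 147.8396 (V=14.6164). Price 89.6190; hedge Δ=1.0000, bond B=-112.9010.
  t=0,j=0: stock 166.0000 → up 202.5200 (V=89.6190), down 121.1800 (V=8.2790). Price 70.3212; hedge Δ=1.0000, bond B=-95.6788.
Root portfolio cost Δ·166+B reproduces V0=70.3212.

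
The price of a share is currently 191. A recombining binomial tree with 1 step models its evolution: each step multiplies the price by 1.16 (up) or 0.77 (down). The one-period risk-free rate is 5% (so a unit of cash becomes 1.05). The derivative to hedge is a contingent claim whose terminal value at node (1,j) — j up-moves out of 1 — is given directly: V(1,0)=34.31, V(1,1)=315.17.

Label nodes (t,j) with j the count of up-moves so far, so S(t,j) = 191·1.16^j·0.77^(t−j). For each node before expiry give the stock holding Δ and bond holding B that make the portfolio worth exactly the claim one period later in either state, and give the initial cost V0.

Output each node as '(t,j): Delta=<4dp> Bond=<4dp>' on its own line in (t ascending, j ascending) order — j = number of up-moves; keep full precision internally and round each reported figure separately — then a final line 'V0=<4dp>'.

(0,0): Delta=3.7704 Bond=-495.4366
V0=224.7172

Under the risk-neutral measure, an up-move has probability p* = (R−d)/(u−d) = 0.7179 and values discount at R = 1.05.
Terminal values V(1,·): V(1,0)=34.3100, V(1,1)=315.1700
Node (0,0) S=191.0000: V=(p*·315.1700+(1−p*)·34.3100)/1.05=224.7172; Δ=(315.1700−34.3100)/(221.5600−147.0700)=3.7704; B=V−Δ·S=-495.4366
Check: Δ(0,0)·S0 + B(0,0) = 224.7172 = V0.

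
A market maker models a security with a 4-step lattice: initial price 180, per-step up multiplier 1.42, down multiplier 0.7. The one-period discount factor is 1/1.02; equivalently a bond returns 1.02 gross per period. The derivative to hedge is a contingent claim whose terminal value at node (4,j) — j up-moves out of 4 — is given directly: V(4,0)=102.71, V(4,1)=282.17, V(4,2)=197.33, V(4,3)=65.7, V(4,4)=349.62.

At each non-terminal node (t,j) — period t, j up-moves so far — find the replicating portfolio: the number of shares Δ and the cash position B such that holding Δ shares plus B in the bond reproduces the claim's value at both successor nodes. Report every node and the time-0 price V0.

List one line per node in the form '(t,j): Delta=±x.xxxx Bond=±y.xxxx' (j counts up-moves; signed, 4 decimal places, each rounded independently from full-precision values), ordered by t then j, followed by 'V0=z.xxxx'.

No-arbitrage ⇒ martingale measure with p* = (R−d)/(u−d) = 0.4444.
Terminal payoffs: V(4,0)=102.7100, V(4,1)=282.1700, V(4,2)=197.3300, V(4,3)=65.7000, V(4,4)=349.6200
(3,0): S=61.7400. Δ = (V_up−V_dn)/(S_up−S_dn) = (282.1700−102.7100)/(87.6708−43.2180) = 4.0371. V = [p*·282.1700 + (1−p*)·102.7100]/1.02 = 178.8922. B = V − Δ·S = -70.3578.
(3,1): S=125.2440. Δ = (V_up−V_dn)/(S_up−S_dn) = (197.3300−282.1700)/(177.8465−87.6708) = -0.9408. V = [p*·197.3300 + (1−p*)·282.1700]/1.02 = 239.6699. B = V − Δ·S = 357.5033.
(3,2): S=254.0664. Δ = (V_up−V_dn)/(S_up−S_dn) = (65.7000−197.3300)/(360.7743−177.8465) = -0.7196. V = [p*·65.7000 + (1−p*)·197.3300]/1.02 = 136.1057. B = V − Δ·S = 318.9251.
(3,3): S=515.3918. Δ = (V_up−V_dn)/(S_up−S_dn) = (349.6200−65.7000)/(731.8564−360.7743) = 0.7651. V = [p*·349.6200 + (1−p*)·65.7000]/1.02 = 188.1242. B = V − Δ·S = -206.2092.
(2,0): S=88.2000. Δ = (V_up−V_dn)/(S_up−S_dn) = (239.6699−178.8922)/(125.2440−61.7400) = 0.9571. V = [p*·239.6699 + (1−p*)·178.8922]/1.02 = 201.8672. B = V − Δ·S = 117.4536.
(2,1): S=178.9200. Δ = (V_up−V_dn)/(S_up−S_dn) = (136.1057−239.6699)/(254.0664−125.2440) = -0.8039. V = [p*·136.1057 + (1−p*)·239.6699]/1.02 = 189.8445. B = V − Δ·S = 333.6837.
(2,2): S=362.9520. Δ = (V_up−V_dn)/(S_up−S_dn) = (188.1242−136.1057)/(515.3918−254.0664) = 0.1991. V = [p*·188.1242 + (1−p*)·136.1057]/1.02 = 156.1029. B = V − Δ·S = 83.8550.
(1,0): S=126.0000. Δ = (V_up−V_dn)/(S_up−S_dn) = (189.8445−201.8672)/(178.9200−88.2000) = -0.1325. V = [p*·189.8445 + (1−p*)·201.8672]/1.02 = 192.6703. B = V − Δ·S = 209.3685.
(1,1): S=255.6000. Δ = (V_up−V_dn)/(S_up−S_dn) = (156.1029−189.8445)/(362.9520−178.9200) = -0.1833. V = [p*·156.1029 + (1−p*)·189.8445]/1.02 = 171.4198. B = V − Δ·S = 218.2831.
(0,0): S=180.0000. Δ = (V_up−V_dn)/(S_up−S_dn) = (171.4198−192.6703)/(255.6000−126.0000) = -0.1640. V = [p*·171.4198 + (1−p*)·192.6703]/1.02 = 179.6330. B = V − Δ·S = 209.1476.
Self-financing check: at every node Δ·S+B equals the discounted successor values.

(0,0): Delta=-0.1640 Bond=209.1476
(1,0): Delta=-0.1325 Bond=209.3685
(1,1): Delta=-0.1833 Bond=218.2831
(2,0): Delta=0.9571 Bond=117.4536
(2,1): Delta=-0.8039 Bond=333.6837
(2,2): Delta=0.1991 Bond=83.8550
(3,0): Delta=4.0371 Bond=-70.3578
(3,1): Delta=-0.9408 Bond=357.5033
(3,2): Delta=-0.7196 Bond=318.9251
(3,3): Delta=0.7651 Bond=-206.2092
V0=179.6330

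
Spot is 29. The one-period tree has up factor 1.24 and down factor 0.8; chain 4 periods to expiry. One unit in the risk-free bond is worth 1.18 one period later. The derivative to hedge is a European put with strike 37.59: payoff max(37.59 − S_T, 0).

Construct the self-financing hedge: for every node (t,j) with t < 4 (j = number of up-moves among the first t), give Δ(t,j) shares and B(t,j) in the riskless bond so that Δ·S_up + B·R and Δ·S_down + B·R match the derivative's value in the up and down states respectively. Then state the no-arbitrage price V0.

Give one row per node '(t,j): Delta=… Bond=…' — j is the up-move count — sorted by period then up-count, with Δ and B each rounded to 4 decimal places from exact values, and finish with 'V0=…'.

Risk-neutral probability p* = (R−d)/(u−d) = (1.18−0.8)/(1.24−0.8) = 0.8636.
Terminal payoffs: V(4,0)=25.7116, V(4,1)=19.1785, V(4,2)=9.0521, V(4,3)=0.0000, V(4,4)=0.0000
(3,0): S=14.8480. Δ = (V_up−V_dn)/(S_up−S_dn) = (19.1785−25.7116)/(18.4115−11.8784) = -1.0000. V = [p*·19.1785 + (1−p*)·25.7116]/1.18 = 17.0079. B = V − Δ·S = 31.8559.
(3,1): S=23.0144. Δ = (V_up−V_dn)/(S_up−S_dn) = (9.0521−19.1785)/(28.5379−18.4115) = -1.0000. V = [p*·9.0521 + (1−p*)·19.1785]/1.18 = 8.8415. B = V − Δ·S = 31.8559.
(3,2): S=35.6723. Δ = (V_up−V_dn)/(S_up−S_dn) = (0.0000−9.0521)/(44.2337−28.5379) = -0.5767. V = [p*·0.0000 + (1−p*)·9.0521]/1.18 = 1.0461. B = V − Δ·S = 21.6191.
(3,3): S=55.2921. Δ = (V_up−V_dn)/(S_up−S_dn) = (0.0000−0.0000)/(68.5622−44.2337) = 0.0000. V = [p*·0.0000 + (1−p*)·0.0000]/1.18 = 0.0000. B = V − Δ·S = 0.0000.
(2,0): S=18.5600. Δ = (V_up−V_dn)/(S_up−S_dn) = (8.8415−17.0079)/(23.0144−14.8480) = -1.0000. V = [p*·8.8415 + (1−p*)·17.0079]/1.18 = 8.4366. B = V − Δ·S = 26.9966.
(2,1): S=28.7680. Δ = (V_up−V_dn)/(S_up−S_dn) = (1.0461−8.8415)/(35.6723−23.0144) = -0.6159. V = [p*·1.0461 + (1−p*)·8.8415]/1.18 = 1.7874. B = V − Δ·S = 19.5043.
(2,2): S=44.5904. Δ = (V_up−V_dn)/(S_up−S_dn) = (0.0000−1.0461)/(55.2921−35.6723) = -0.0533. V = [p*·0.0000 + (1−p*)·1.0461]/1.18 = 0.1209. B = V − Δ·S = 2.4984.
(1,0): S=23.2000. Δ = (V_up−V_dn)/(S_up−S_dn) = (1.7874−8.4366)/(28.7680−18.5600) = -0.6514. V = [p*·1.7874 + (1−p*)·8.4366]/1.18 = 2.2831. B = V − Δ·S = 17.3949.
(1,1): S=35.9600. Δ = (V_up−V_dn)/(S_up−S_dn) = (0.1209−1.7874)/(44.5904−28.7680) = -0.1053. V = [p*·0.1209 + (1−p*)·1.7874]/1.18 = 0.2950. B = V − Δ·S = 4.0825.
(0,0): S=29.0000. Δ = (V_up−V_dn)/(S_up−S_dn) = (0.2950−2.2831)/(35.9600−23.2000) = -0.1558. V = [p*·0.2950 + (1−p*)·2.2831]/1.18 = 0.4798. B = V − Δ·S = 4.9982.
The time-0 hedge costs 0.4798, which is the no-arbitrage price.

(0,0): Delta=-0.1558 Bond=4.9982
(1,0): Delta=-0.6514 Bond=17.3949
(1,1): Delta=-0.1053 Bond=4.0825
(2,0): Delta=-1.0000 Bond=26.9966
(2,1): Delta=-0.6159 Bond=19.5043
(2,2): Delta=-0.0533 Bond=2.4984
(3,0): Delta=-1.0000 Bond=31.8559
(3,1): Delta=-1.0000 Bond=31.8559
(3,2): Delta=-0.5767 Bond=21.6191
(3,3): Delta=0.0000 Bond=0.0000
V0=0.4798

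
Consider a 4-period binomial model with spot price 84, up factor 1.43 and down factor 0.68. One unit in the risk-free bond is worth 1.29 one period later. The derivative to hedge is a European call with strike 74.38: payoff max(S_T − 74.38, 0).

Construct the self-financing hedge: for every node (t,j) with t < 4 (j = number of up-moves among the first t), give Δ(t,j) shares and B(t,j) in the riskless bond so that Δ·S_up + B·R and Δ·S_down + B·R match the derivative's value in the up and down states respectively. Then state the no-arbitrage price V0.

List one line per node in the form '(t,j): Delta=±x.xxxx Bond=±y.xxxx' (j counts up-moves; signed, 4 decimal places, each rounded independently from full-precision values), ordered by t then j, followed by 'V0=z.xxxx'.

No-arbitrage ⇒ martingale measure with p* = (R−d)/(u−d) = 0.8133.
Terminal payoffs: V(4,0)=0.0000, V(4,1)=0.0000, V(4,2)=5.0472, V(4,3)=92.6507, V(4,4)=276.8757
(3,0): S=26.4123. Δ = (V_up−V_dn)/(S_up−S_dn) = (0.0000−0.0000)/(37.7696−17.9604) = 0.0000. V = [p*·0.0000 + (1−p*)·0.0000]/1.29 = 0.0000. B = V − Δ·S = 0.0000.
(3,1): S=55.5435. Δ = (V_up−V_dn)/(S_up−S_dn) = (5.0472−0.0000)/(79.4272−37.7696) = 0.1212. V = [p*·5.0472 + (1−p*)·0.0000]/1.29 = 3.1822. B = V − Δ·S = -3.5474.
(3,2): S=116.8047. Δ = (V_up−V_dn)/(S_up−S_dn) = (92.6507−5.0472)/(167.0307−79.4272) = 1.0000. V = [p*·92.6507 + (1−p*)·5.0472]/1.29 = 59.1458. B = V − Δ·S = -57.6589.
(3,3): S=245.6334. Δ = (V_up−V_dn)/(S_up−S_dn) = (276.8757−92.6507)/(351.2557−167.0307) = 1.0000. V = [p*·276.8757 + (1−p*)·92.6507]/1.29 = 187.9745. B = V − Δ·S = -57.6589.
(2,0): S=38.8416. Δ = (V_up−V_dn)/(S_up−S_dn) = (3.1822−0.0000)/(55.5435−26.4123) = 0.1092. V = [p*·3.1822 + (1−p*)·0.0000]/1.29 = 2.0064. B = V − Δ·S = -2.2366.
(2,1): S=81.6816. Δ = (V_up−V_dn)/(S_up−S_dn) = (59.1458−3.1822)/(116.8047−55.5435) = 0.9135. V = [p*·59.1458 + (1−p*)·3.1822]/1.29 = 37.7513. B = V − Δ·S = -36.8667.
(2,2): S=171.7716. Δ = (V_up−V_dn)/(S_up−S_dn) = (187.9745−59.1458)/(245.6334−116.8047) = 1.0000. V = [p*·187.9745 + (1−p*)·59.1458]/1.29 = 127.0748. B = V − Δ·S = -44.6968.
(1,0): S=57.1200. Δ = (V_up−V_dn)/(S_up−S_dn) = (37.7513−2.0064)/(81.6816−38.8416) = 0.8344. V = [p*·37.7513 + (1−p*)·2.0064]/1.29 = 24.0922. B = V − Δ·S = -23.5678.
(1,1): S=120.1200. Δ = (V_up−V_dn)/(S_up−S_dn) = (127.0748−37.7513)/(171.7716−81.6816) = 0.9915. V = [p*·127.0748 + (1−p*)·37.7513]/1.29 = 85.5822. B = V − Δ·S = -33.5157.
(0,0): S=84.0000. Δ = (V_up−V_dn)/(S_up−S_dn) = (85.5822−24.0922)/(120.1200−57.1200) = 0.9760. V = [p*·85.5822 + (1−p*)·24.0922]/1.29 = 57.4450. B = V − Δ·S = -24.5417.
Root portfolio cost Δ·84+B reproduces V0=57.4450.

(0,0): Delta=0.9760 Bond=-24.5417
(1,0): Delta=0.8344 Bond=-23.5678
(1,1): Delta=0.9915 Bond=-33.5157
(2,0): Delta=0.1092 Bond=-2.2366
(2,1): Delta=0.9135 Bond=-36.8667
(2,2): Delta=1.0000 Bond=-44.6968
(3,0): Delta=0.0000 Bond=0.0000
(3,1): Delta=0.1212 Bond=-3.5474
(3,2): Delta=1.0000 Bond=-57.6589
(3,3): Delta=1.0000 Bond=-57.6589
V0=57.4450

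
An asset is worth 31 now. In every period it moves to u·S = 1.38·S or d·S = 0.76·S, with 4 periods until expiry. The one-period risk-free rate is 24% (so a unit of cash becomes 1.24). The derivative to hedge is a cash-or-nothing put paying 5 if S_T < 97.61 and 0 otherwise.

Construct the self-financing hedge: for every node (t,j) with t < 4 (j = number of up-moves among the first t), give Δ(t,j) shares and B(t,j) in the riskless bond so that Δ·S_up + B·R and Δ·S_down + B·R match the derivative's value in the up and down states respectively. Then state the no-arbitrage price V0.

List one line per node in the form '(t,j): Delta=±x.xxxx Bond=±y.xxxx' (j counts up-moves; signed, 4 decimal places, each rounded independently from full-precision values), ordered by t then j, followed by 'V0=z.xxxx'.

No-arbitrage ⇒ martingale measure with p* = (R−d)/(u−d) = 0.7742.
Payoff layer (t=4): V(4,0)=5.0000, V(4,1)=5.0000, V(4,2)=5.0000, V(4,3)=5.0000, V(4,4)=0.0000
(3,0): S=13.6083. Δ = (V_up−V_dn)/(S_up−S_dn) = (5.0000−5.0000)/(18.7794−10.3423) = 0.0000. V = [p*·5.0000 + (1−p*)·5.0000]/1.24 = 4.0323. B = V − Δ·S = 4.0323.
(3,1): S=24.7097. Δ = (V_up−V_dn)/(S_up−S_dn) = (5.0000−5.0000)/(34.0994−18.7794) = 0.0000. V = [p*·5.0000 + (1−p*)·5.0000]/1.24 = 4.0323. B = V − Δ·S = 4.0323.
(3,2): S=44.8677. Δ = (V_up−V_dn)/(S_up−S_dn) = (5.0000−5.0000)/(61.9174−34.0994) = 0.0000. V = [p*·5.0000 + (1−p*)·5.0000]/1.24 = 4.0323. B = V − Δ·S = 4.0323.
(3,3): S=81.4702. Δ = (V_up−V_dn)/(S_up−S_dn) = (0.0000−5.0000)/(112.4289−61.9174) = -0.0990. V = [p*·0.0000 + (1−p*)·5.0000]/1.24 = 0.9105. B = V − Δ·S = 8.9750.
(2,0): S=17.9056. Δ = (V_up−V_dn)/(S_up−S_dn) = (4.0323−4.0323)/(24.7097−13.6083) = 0.0000. V = [p*·4.0323 + (1−p*)·4.0323]/1.24 = 3.2518. B = V − Δ·S = 3.2518.
(2,1): S=32.5128. Δ = (V_up−V_dn)/(S_up−S_dn) = (4.0323−4.0323)/(44.8677−24.7097) = 0.0000. V = [p*·4.0323 + (1−p*)·4.0323]/1.24 = 3.2518. B = V − Δ·S = 3.2518.
(2,2): S=59.0364. Δ = (V_up−V_dn)/(S_up−S_dn) = (0.9105−4.0323)/(81.4702−44.8677) = -0.0853. V = [p*·0.9105 + (1−p*)·4.0323]/1.24 = 1.3028. B = V − Δ·S = 6.3378.
(1,0): S=23.5600. Δ = (V_up−V_dn)/(S_up−S_dn) = (3.2518−3.2518)/(32.5128−17.9056) = 0.0000. V = [p*·3.2518 + (1−p*)·3.2518]/1.24 = 2.6224. B = V − Δ·S = 2.6224.
(1,1): S=42.7800. Δ = (V_up−V_dn)/(S_up−S_dn) = (1.3028−3.2518)/(59.0364−32.5128) = -0.0735. V = [p*·1.3028 + (1−p*)·3.2518]/1.24 = 1.4055. B = V − Δ·S = 4.5492.
(0,0): S=31.0000. Δ = (V_up−V_dn)/(S_up−S_dn) = (1.4055−2.6224)/(42.7800−23.5600) = -0.0633. V = [p*·1.4055 + (1−p*)·2.6224]/1.24 = 1.3551. B = V − Δ·S = 3.3178.
Each (Δ,B) replicates both successor values, so the strategy is self-financing and V0 is arbitrage-free.

(0,0): Delta=-0.0633 Bond=3.3178
(1,0): Delta=0.0000 Bond=2.6224
(1,1): Delta=-0.0735 Bond=4.5492
(2,0): Delta=0.0000 Bond=3.2518
(2,1): Delta=0.0000 Bond=3.2518
(2,2): Delta=-0.0853 Bond=6.3378
(3,0): Delta=0.0000 Bond=4.0323
(3,1): Delta=0.0000 Bond=4.0323
(3,2): Delta=0.0000 Bond=4.0323
(3,3): Delta=-0.0990 Bond=8.9750
V0=1.3551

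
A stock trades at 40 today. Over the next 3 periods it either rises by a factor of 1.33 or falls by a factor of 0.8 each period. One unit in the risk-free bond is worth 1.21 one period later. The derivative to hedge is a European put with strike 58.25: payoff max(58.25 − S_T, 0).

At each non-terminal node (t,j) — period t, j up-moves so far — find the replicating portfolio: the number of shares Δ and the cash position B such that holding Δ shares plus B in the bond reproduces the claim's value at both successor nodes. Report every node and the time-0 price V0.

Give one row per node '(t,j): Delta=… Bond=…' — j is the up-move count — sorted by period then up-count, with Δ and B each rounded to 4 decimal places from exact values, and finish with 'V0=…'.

Since d<R<u, set p* = (R−d)/(u−d) = 0.7736; price each node as the discounted p*-expectation of its children.
Payoff layer (t=3): V(3,0)=37.7700, V(3,1)=24.2020, V(3,2)=1.6452, V(3,3)=0.0000
Node (2,0) S=25.6000: V=(p*·24.2020+(1−p*)·37.7700)/1.21=22.5405; Δ=(24.2020−37.7700)/(34.0480−20.4800)=-1.0000; B=V−Δ·S=48.1405
Node (2,1) S=42.5600: V=(p*·1.6452+(1−p*)·24.2020)/1.21=5.5805; Δ=(1.6452−24.2020)/(56.6048−34.0480)=-1.0000; B=V−Δ·S=48.1405
Node (2,2) S=70.7560: V=(p*·0.0000+(1−p*)·1.6452)/1.21=0.3078; Δ=(0.0000−1.6452)/(94.1055−56.6048)=-0.0439; B=V−Δ·S=3.4120
Node (1,0) S=32.0000: V=(p*·5.5805+(1−p*)·22.5405)/1.21=7.7855; Δ=(5.5805−22.5405)/(42.5600−25.6000)=-1.0000; B=V−Δ·S=39.7855
Node (1,1) S=53.2000: V=(p*·0.3078+(1−p*)·5.5805)/1.21=1.2410; Δ=(0.3078−5.5805)/(70.7560−42.5600)=-0.1870; B=V−Δ·S=11.1894
Node (0,0) S=40.0000: V=(p*·1.2410+(1−p*)·7.7855)/1.21=2.2503; Δ=(1.2410−7.7855)/(53.2000−32.0000)=-0.3087; B=V−Δ·S=14.5984
Each (Δ,B) replicates both successor values, so the strategy is self-financing and V0 is arbitrage-free.

(0,0): Delta=-0.3087 Bond=14.5984
(1,0): Delta=-1.0000 Bond=39.7855
(1,1): Delta=-0.1870 Bond=11.1894
(2,0): Delta=-1.0000 Bond=48.1405
(2,1): Delta=-1.0000 Bond=48.1405
(2,2): Delta=-0.0439 Bond=3.4120
V0=2.2503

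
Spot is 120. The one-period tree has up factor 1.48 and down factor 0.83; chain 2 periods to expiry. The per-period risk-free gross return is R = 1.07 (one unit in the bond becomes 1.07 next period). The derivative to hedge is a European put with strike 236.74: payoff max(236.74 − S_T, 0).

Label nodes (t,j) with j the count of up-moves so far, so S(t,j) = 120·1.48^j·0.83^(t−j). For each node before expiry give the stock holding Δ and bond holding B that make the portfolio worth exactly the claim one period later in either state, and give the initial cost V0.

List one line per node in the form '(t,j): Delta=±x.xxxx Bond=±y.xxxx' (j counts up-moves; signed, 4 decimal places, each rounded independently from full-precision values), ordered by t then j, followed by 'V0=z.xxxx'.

(0,0): Delta=-0.8845 Bond=196.0264
(1,0): Delta=-1.0000 Bond=221.2523
(1,1): Delta=-0.7738 Bond=190.0954
V0=89.8867

Under the risk-neutral measure, an up-move has probability p* = (R−d)/(u−d) = 0.3692 and values discount at R = 1.07.
At expiry t=2: V(2,0)=154.0720, V(2,1)=89.3320, V(2,2)=0.0000
(1,0): S=99.6000. Δ = (V_up−V_dn)/(S_up−S_dn) = (89.3320−154.0720)/(147.4080−82.6680) = -1.0000. V = [p*·89.3320 + (1−p*)·154.0720]/1.07 = 121.6523. B = V − Δ·S = 221.2523.
(1,1): S=177.6000. Δ = (V_up−V_dn)/(S_up−S_dn) = (0.0000−89.3320)/(262.8480−147.4080) = -0.7738. V = [p*·0.0000 + (1−p*)·89.3320]/1.07 = 52.6616. B = V − Δ·S = 190.0954.
(0,0): S=120.0000. Δ = (V_up−V_dn)/(S_up−S_dn) = (52.6616−121.6523)/(177.6000−99.6000) = -0.8845. V = [p*·52.6616 + (1−p*)·121.6523]/1.07 = 89.8867. B = V − Δ·S = 196.0264.
The time-0 hedge costs 89.8867, which is the no-arbitrage price.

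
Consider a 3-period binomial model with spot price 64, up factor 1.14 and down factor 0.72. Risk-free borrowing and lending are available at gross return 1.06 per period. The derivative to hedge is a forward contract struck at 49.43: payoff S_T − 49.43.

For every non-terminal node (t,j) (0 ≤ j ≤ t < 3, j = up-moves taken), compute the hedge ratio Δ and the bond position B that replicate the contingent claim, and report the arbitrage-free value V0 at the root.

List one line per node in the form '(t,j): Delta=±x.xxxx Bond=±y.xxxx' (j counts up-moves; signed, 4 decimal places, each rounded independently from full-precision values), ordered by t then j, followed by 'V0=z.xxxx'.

(0,0): Delta=1.0000 Bond=-41.5024
(1,0): Delta=1.0000 Bond=-43.9925
(1,1): Delta=1.0000 Bond=-43.9925
(2,0): Delta=1.0000 Bond=-46.6321
(2,1): Delta=1.0000 Bond=-46.6321
(2,2): Delta=1.0000 Bond=-46.6321
V0=22.4976

No-arbitrage ⇒ martingale measure with p* = (R−d)/(u−d) = 0.8095.
Terminal values V(3,·): V(3,0)=-25.5421, V(3,1)=-11.6075, V(3,2)=10.4556, V(3,3)=45.3888
(2,0): S=33.1776. Δ = (V_up−V_dn)/(S_up−S_dn) = (-11.6075−-25.5421)/(37.8225−23.8879) = 1.0000. V = [p*·-11.6075 + (1−p*)·-25.5421]/1.06 = -13.4545. B = V − Δ·S = -46.6321.
(2,1): S=52.5312. Δ = (V_up−V_dn)/(S_up−S_dn) = (10.4556−-11.6075)/(59.8856−37.8225) = 1.0000. V = [p*·10.4556 + (1−p*)·-11.6075]/1.06 = 5.8991. B = V − Δ·S = -46.6321.
(2,2): S=83.1744. Δ = (V_up−V_dn)/(S_up−S_dn) = (45.3888−10.4556)/(94.8188−59.8856) = 1.0000. V = [p*·45.3888 + (1−p*)·10.4556]/1.06 = 36.5423. B = V − Δ·S = -46.6321.
(1,0): S=46.0800. Δ = (V_up−V_dn)/(S_up−S_dn) = (5.8991−-13.4545)/(52.5312−33.1776) = 1.0000. V = [p*·5.8991 + (1−p*)·-13.4545]/1.06 = 2.0875. B = V − Δ·S = -43.9925.
(1,1): S=72.9600. Δ = (V_up−V_dn)/(S_up−S_dn) = (36.5423−5.8991)/(83.1744−52.5312) = 1.0000. V = [p*·36.5423 + (1−p*)·5.8991]/1.06 = 28.9675. B = V − Δ·S = -43.9925.
(0,0): S=64.0000. Δ = (V_up−V_dn)/(S_up−S_dn) = (28.9675−2.0875)/(72.9600−46.0800) = 1.0000. V = [p*·28.9675 + (1−p*)·2.0875]/1.06 = 22.4976. B = V − Δ·S = -41.5024.
Check: Δ(0,0)·S0 + B(0,0) = 22.4976 = V0.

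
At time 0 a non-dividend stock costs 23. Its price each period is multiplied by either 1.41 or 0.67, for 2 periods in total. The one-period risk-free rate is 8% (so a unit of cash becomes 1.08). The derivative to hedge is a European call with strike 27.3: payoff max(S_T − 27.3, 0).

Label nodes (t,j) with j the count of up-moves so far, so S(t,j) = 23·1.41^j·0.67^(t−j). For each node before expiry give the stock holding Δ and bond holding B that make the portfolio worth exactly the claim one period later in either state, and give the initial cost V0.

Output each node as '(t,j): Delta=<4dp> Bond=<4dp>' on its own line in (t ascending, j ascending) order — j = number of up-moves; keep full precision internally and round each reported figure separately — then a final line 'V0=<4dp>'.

Since d<R<u, set p* = (R−d)/(u−d) = 0.5541; price each node as the discounted p*-expectation of its children.
Terminal values V(2,·): V(2,0)=0.0000, V(2,1)=0.0000, V(2,2)=18.4263
  t=1,j=0: stock 15.4100 → up 21.7281 (V=0.0000), down 10.3247 (V=0.0000). Price 0.0000; hedge Δ=0.0000, bond B=0.0000.
  t=1,j=1: stock 32.4300 → up 45.7263 (V=18.4263), down 21.7281 (V=0.0000). Price 9.4529; hedge Δ=0.7678, bond B=-15.4475.
  t=0,j=0: stock 23.0000 → up 32.4300 (V=9.4529), down 15.4100 (V=0.0000). Price 4.8495; hedge Δ=0.5554, bond B=-7.9248.
Self-financing check: at every node Δ·S+B equals the discounted successor values.

(0,0): Delta=0.5554 Bond=-7.9248
(1,0): Delta=0.0000 Bond=0.0000
(1,1): Delta=0.7678 Bond=-15.4475
V0=4.8495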